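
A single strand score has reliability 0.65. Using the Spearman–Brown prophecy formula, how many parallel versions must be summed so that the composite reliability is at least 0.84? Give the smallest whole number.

k ≥ ρ*(1−ρ₁)/(ρ₁(1−ρ*)) = 0.84·0.35 / (0.65·0.16) = 2.827.
Smallest integer k = 3.

3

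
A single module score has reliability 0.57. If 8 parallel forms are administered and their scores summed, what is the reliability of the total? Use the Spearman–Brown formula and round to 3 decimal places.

0.914

ρ_k = kρ / (1 + (k−1)ρ) = 8·0.57 / (1 + 7·0.57) = 4.560 / 4.990 = 0.914.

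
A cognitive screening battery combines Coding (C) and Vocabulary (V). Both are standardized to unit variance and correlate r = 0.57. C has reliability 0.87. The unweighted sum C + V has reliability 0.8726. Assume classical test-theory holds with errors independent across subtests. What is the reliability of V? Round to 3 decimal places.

0.730

Var(C+V) = 2 + 2·0.57 = 3.140.
True-score variance = ρ_C + ρ_V + 2·0.57, so 0.8726 = (0.87 + ρ_V + 1.14) / 3.140.
ρ_V = 0.8726·3.140 − 0.87 − 1.14 = 0.730.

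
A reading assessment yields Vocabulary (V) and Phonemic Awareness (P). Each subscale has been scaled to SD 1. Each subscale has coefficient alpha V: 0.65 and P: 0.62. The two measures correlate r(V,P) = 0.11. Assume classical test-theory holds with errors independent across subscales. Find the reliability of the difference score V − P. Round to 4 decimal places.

Var(V−P) = 1 + 1 − 2·0.11 = 2 − 0.22 = 1.78.
Because errors are independent across components, Cov(Tᵢ,Tⱼ) = Cov(Xᵢ,Xⱼ); the off-diagonal part of the true-score variance is the same as above.
True-score variance = [0.65 + 0.62] − 0.22 = 1.27 − 0.22 = 1.05.
Reliability = 1.05 / 1.78 = 0.5899.

0.5899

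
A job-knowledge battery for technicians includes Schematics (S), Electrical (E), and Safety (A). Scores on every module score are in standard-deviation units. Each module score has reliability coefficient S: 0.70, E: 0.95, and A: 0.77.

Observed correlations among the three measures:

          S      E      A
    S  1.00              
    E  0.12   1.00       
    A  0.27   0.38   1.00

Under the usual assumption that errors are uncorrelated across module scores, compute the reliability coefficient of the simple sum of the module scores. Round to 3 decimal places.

Var(S+E+A) = 3 + 2·[0.12 + 0.27 + 0.38] = 3 + 1.54 = 4.54.
Because errors are independent across components, Cov(Tᵢ,Tⱼ) = Cov(Xᵢ,Xⱼ); the off-diagonal part of the true-score variance is the same as above.
True-score variance = [0.70 + 0.95 + 0.77] + 1.54 = 2.42 + 1.54 = 3.96.
Reliability = 3.96 / 4.54 = 0.872.

0.872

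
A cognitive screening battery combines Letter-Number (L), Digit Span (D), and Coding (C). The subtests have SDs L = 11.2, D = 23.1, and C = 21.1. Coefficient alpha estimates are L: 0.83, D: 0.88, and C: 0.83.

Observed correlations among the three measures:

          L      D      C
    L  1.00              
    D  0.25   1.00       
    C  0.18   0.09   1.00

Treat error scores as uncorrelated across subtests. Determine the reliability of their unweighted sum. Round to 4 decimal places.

Var(L+D+C) = 11.2² + 23.1² + 21.1² + 2·[11.2·23.1·0.25 + 11.2·21.1·0.18 + 23.1·21.1·0.09] = 1104.26 + 302.169 = 1406.43.
With uncorrelated errors the cross-covariances are all true-score covariance, so they carry over unchanged; only the diagonal terms shrink to ρᵢσᵢ².
True-score variance = [11.2²·0.83 + 23.1²·0.88 + 21.1²·0.83] + 302.169 = 943.216 + 302.169 = 1245.39.
Reliability = 1245.39 / 1406.43 = 0.8855.

0.8855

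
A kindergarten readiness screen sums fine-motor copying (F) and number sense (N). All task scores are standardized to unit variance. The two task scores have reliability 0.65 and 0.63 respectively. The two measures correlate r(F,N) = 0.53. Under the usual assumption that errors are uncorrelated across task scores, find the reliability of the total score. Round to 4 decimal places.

0.7647

Var(F+N) = 2 + 2·[0.53] = 2 + 1.06 = 3.06.
With uncorrelated errors the cross-covariances are all true-score covariance, so they carry over unchanged; only the diagonal terms shrink to ρᵢσᵢ².
True-score variance = [0.65 + 0.63] + 1.06 = 1.28 + 1.06 = 2.34.
Reliability = 2.34 / 3.06 = 0.7647.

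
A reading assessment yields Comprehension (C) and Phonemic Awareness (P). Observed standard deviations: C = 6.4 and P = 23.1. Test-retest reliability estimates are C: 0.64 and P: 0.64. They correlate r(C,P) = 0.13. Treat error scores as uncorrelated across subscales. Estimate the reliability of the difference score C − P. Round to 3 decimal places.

Var(C−P) = 6.4² + 23.1² − 2·6.4·23.1·0.13 = 574.57 − 38.4384 = 536.132.
Under uncorrelated errors the observed covariances equal the true-score covariances, so only the own-variance terms attenuate.
True-score variance = [6.4²·0.64 + 23.1²·0.64] − 38.4384 = 367.725 − 38.4384 = 329.286.
Reliability = 329.286 / 536.132 = 0.614.

0.614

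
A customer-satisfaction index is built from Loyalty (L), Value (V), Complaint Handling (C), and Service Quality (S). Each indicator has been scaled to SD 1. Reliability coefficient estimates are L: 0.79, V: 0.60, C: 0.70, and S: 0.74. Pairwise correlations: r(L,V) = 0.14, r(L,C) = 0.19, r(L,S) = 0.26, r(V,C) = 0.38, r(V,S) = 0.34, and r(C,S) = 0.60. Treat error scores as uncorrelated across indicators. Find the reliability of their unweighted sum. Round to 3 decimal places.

Var(L+V+C+S) = 4 + 2·[0.14 + 0.19 + 0.26 + 0.38 + 0.34 + 0.60] = 4 + 3.82 = 7.82.
Because errors are independent across components, Cov(Tᵢ,Tⱼ) = Cov(Xᵢ,Xⱼ); the off-diagonal part of the true-score variance is the same as above.
True-score variance = [0.79 + 0.60 + 0.70 + 0.74] + 3.82 = 2.83 + 3.82 = 6.65.
Reliability = 6.65 / 7.82 = 0.850.

0.850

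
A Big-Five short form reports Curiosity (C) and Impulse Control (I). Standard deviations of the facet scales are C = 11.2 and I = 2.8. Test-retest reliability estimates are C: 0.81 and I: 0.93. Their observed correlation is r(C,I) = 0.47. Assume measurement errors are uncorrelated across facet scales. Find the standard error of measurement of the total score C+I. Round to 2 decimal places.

4.94

Var(total) = 133.28 + 29.4784 = 162.758.
True-score variance = 108.898 + 29.4784 = 138.376, so reliability = 0.8502.
Error variance = 162.758 − 138.376 = 24.3824; SEM = √24.3824 = 4.94.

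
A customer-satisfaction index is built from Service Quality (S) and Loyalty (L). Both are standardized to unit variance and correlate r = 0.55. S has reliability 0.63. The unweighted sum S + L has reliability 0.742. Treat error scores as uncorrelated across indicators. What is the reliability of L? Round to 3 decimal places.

0.570

Var(S+L) = 2 + 2·0.55 = 3.100.
True-score variance = ρ_S + ρ_L + 2·0.55, so 0.742 = (0.63 + ρ_L + 1.10) / 3.100.
ρ_L = 0.742·3.100 − 0.63 − 1.10 = 0.570.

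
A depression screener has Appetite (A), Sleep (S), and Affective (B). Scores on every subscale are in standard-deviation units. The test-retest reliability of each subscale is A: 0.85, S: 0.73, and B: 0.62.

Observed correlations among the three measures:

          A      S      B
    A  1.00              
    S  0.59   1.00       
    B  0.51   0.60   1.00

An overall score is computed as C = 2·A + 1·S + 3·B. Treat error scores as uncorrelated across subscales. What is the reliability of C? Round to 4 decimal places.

Var(C) = 2² + 1 + 3² + 2·[2·0.59 + 6·0.51 + 3·0.60] = 14 + 12.08 = 26.08.
Because errors are independent across components, Cov(Tᵢ,Tⱼ) = Cov(Xᵢ,Xⱼ); the off-diagonal part of the true-score variance is the same as above.
True-score variance = [2²·0.85 + 0.73 + 3²·0.62] + 12.08 = 9.71 + 12.08 = 21.79.
Reliability = 21.79 / 26.08 = 0.8355.

0.8355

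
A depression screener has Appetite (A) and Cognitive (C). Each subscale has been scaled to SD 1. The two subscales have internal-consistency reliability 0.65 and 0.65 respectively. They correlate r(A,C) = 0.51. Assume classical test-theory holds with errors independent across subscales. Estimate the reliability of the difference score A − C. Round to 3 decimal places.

0.286

Var(A−C) = 1 + 1 − 2·0.51 = 2 − 1.02 = 0.98.
With uncorrelated errors the cross-covariances are all true-score covariance, so they carry over unchanged; only the diagonal terms shrink to ρᵢσᵢ².
True-score variance = [0.65 + 0.65] − 1.02 = 1.3 − 1.02 = 0.28.
Reliability = 0.28 / 0.98 = 0.286.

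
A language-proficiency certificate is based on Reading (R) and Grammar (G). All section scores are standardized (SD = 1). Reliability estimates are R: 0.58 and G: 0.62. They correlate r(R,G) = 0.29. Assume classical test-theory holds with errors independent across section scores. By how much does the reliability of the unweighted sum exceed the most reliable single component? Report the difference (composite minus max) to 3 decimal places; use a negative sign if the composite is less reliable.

Var(sum) = 2 + 0.58 = 2.58; true-score variance = 1.2 + 0.58 = 1.78; composite reliability = 0.6899.
Max component reliability = 0.6200.
Difference = 0.6899 − 0.6200 = 0.070.

0.070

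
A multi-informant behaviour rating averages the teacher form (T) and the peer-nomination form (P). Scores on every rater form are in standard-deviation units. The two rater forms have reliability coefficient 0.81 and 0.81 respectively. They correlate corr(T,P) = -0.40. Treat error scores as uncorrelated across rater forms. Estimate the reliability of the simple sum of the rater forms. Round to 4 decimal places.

Var(T+P) = 2 + 2·[(-0.40)] = 2 − 0.8 = 1.2.
Under uncorrelated errors the observed covariances equal the true-score covariances, so only the own-variance terms attenuate.
True-score variance = [0.81 + 0.81] − 0.8 = 1.62 − 0.8 = 0.82.
Reliability = 0.82 / 1.2 = 0.6833.

0.6833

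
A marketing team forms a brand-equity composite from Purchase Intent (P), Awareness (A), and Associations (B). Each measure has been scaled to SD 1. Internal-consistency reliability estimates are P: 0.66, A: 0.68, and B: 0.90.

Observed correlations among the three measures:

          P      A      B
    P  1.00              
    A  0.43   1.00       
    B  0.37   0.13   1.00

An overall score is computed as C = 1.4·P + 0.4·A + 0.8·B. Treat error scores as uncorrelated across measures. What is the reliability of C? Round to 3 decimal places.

0.812

Var(C) = 1.4² + 0.4² + 0.8² + 2·[0.56·0.43 + 1.12·0.37 + 0.32·0.13] = 2.76 + 1.3936 = 4.1536.
Under uncorrelated errors the observed covariances equal the true-score covariances, so only the own-variance terms attenuate.
True-score variance = [1.4²·0.66 + 0.4²·0.68 + 0.8²·0.90] + 1.3936 = 1.9784 + 1.3936 = 3.372.
Reliability = 3.372 / 4.1536 = 0.812.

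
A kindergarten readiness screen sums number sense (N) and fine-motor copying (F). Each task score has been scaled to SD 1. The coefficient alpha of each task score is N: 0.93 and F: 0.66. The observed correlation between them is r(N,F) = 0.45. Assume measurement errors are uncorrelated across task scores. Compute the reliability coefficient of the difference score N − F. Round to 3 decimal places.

Var(N−F) = 1 + 1 − 2·0.45 = 2 − 0.9 = 1.1.
With uncorrelated errors the cross-covariances are all true-score covariance, so they carry over unchanged; only the diagonal terms shrink to ρᵢσᵢ².
True-score variance = [0.93 + 0.66] − 0.9 = 1.59 − 0.9 = 0.69.
Reliability = 0.69 / 1.1 = 0.627.

0.627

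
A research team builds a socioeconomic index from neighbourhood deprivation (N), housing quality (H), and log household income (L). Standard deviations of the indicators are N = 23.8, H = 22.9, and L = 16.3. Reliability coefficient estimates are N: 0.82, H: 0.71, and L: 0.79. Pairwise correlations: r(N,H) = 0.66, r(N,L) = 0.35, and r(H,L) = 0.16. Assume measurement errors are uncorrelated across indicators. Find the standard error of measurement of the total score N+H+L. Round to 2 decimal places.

Var(total) = 1356.54 + 1110.43 = 2466.97.
True-score variance = 1046.71 + 1110.43 = 2157.14, so reliability = 0.8744.
Error variance = 2466.97 − 2157.14 = 309.833; SEM = √309.833 = 17.60.

17.60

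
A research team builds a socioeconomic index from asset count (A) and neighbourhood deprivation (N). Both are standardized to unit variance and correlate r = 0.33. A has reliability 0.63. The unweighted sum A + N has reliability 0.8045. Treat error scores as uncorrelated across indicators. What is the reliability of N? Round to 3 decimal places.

0.850

Var(A+N) = 2 + 2·0.33 = 2.660.
True-score variance = ρ_A + ρ_N + 2·0.33, so 0.8045 = (0.63 + ρ_N + 0.66) / 2.660.
ρ_N = 0.8045·2.660 − 0.63 − 0.66 = 0.850.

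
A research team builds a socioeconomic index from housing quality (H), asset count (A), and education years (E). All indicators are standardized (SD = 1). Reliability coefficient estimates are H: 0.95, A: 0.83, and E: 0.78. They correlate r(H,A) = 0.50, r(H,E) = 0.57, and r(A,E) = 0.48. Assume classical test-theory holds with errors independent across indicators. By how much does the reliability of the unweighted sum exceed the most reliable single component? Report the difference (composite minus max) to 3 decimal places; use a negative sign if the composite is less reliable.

Var(sum) = 3 + 3.1 = 6.1; true-score variance = 2.56 + 3.1 = 5.66; composite reliability = 0.9279.
Max component reliability = 0.9500.
Difference = 0.9279 − 0.9500 = -0.022.

-0.022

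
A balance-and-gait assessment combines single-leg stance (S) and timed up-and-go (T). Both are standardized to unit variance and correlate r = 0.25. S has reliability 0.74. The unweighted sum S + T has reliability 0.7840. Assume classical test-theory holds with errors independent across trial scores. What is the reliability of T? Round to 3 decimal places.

0.720

Var(S+T) = 2 + 2·0.25 = 2.500.
True-score variance = ρ_S + ρ_T + 2·0.25, so 0.7840 = (0.74 + ρ_T + 0.50) / 2.500.
ρ_T = 0.7840·2.500 − 0.74 − 0.50 = 0.720.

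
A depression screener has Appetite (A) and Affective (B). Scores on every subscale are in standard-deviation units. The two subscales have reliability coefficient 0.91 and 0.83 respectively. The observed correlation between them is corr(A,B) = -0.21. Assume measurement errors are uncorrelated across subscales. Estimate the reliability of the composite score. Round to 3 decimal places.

0.835

Var(A+B) = 2 + 2·[(-0.21)] = 2 − 0.42 = 1.58.
Under uncorrelated errors the observed covariances equal the true-score covariances, so only the own-variance terms attenuate.
True-score variance = [0.91 + 0.83] − 0.42 = 1.74 − 0.42 = 1.32.
Reliability = 1.32 / 1.58 = 0.835.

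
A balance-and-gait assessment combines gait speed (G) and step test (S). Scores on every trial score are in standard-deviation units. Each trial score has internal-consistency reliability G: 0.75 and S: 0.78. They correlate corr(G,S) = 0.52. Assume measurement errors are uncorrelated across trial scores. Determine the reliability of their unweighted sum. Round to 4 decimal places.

Var(G+S) = 2 + 2·[0.52] = 2 + 1.04 = 3.04.
With uncorrelated errors the cross-covariances are all true-score covariance, so they carry over unchanged; only the diagonal terms shrink to ρᵢσᵢ².
True-score variance = [0.75 + 0.78] + 1.04 = 1.53 + 1.04 = 2.57.
Reliability = 2.57 / 3.04 = 0.8454.

0.8454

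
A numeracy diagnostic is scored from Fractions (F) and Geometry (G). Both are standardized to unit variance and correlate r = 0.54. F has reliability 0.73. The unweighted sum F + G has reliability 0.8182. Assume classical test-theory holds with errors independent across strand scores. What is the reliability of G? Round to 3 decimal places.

Var(F+G) = 2 + 2·0.54 = 3.080.
True-score variance = ρ_F + ρ_G + 2·0.54, so 0.8182 = (0.73 + ρ_G + 1.08) / 3.080.
ρ_G = 0.8182·3.080 − 0.73 − 1.08 = 0.710.

0.710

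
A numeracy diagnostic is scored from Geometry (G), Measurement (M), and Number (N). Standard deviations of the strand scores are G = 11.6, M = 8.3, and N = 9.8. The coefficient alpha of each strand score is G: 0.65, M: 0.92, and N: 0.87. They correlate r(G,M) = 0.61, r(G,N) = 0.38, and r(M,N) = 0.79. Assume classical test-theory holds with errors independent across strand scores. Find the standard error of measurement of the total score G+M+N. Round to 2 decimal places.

8.07

Var(total) = 299.49 + 332.376 = 631.866.
True-score variance = 234.398 + 332.376 = 566.773, so reliability = 0.8970.
Error variance = 631.866 − 566.773 = 65.0924; SEM = √65.0924 = 8.07.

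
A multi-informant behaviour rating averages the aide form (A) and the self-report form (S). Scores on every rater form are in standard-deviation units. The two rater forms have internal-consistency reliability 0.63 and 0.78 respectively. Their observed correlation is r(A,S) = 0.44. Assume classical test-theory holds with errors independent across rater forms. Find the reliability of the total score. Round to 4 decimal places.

Var(A+S) = 2 + 2·[0.44] = 2 + 0.88 = 2.88.
With uncorrelated errors the cross-covariances are all true-score covariance, so they carry over unchanged; only the diagonal terms shrink to ρᵢσᵢ².
True-score variance = [0.63 + 0.78] + 0.88 = 1.41 + 0.88 = 2.29.
Reliability = 2.29 / 2.88 = 0.7951.

0.7951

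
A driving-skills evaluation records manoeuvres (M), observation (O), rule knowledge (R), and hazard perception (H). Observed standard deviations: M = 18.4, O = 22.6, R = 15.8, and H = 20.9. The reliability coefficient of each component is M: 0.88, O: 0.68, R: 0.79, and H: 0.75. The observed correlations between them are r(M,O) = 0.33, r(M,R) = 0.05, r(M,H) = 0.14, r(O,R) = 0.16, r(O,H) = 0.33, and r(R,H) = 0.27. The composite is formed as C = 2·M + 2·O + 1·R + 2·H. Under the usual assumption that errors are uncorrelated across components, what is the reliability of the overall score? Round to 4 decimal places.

Var(C) = 2²·18.4² + 2²·22.6² + 15.8² + 2²·20.9² + 2·[4·18.4·22.6·0.33 + 2·18.4·15.8·0.05 + 4·18.4·20.9·0.14 + 2·22.6·15.8·0.16 + 4·22.6·20.9·0.33 + 2·15.8·20.9·0.27] = 5394.16 + 3418.82 = 8812.98.
Because errors are independent across components, Cov(Tᵢ,Tⱼ) = Cov(Xᵢ,Xⱼ); the off-diagonal part of the true-score variance is the same as above.
True-score variance = [2²·18.4²·0.88 + 2²·22.6²·0.68 + 15.8²·0.79 + 2²·20.9²·0.75] + 3418.82 = 4088.64 + 3418.82 = 7507.46.
Reliability = 7507.46 / 8812.98 = 0.8519.

0.8519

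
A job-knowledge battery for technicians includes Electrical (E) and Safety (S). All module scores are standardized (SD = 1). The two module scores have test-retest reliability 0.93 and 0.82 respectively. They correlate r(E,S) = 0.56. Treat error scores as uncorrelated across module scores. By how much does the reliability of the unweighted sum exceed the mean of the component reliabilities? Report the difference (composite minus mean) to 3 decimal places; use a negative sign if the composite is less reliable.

0.045

Var(sum) = 2 + 1.12 = 3.12; true-score variance = 1.75 + 1.12 = 2.87; composite reliability = 0.9199.
Mean component reliability = 0.8750.
Difference = 0.9199 − 0.8750 = 0.045.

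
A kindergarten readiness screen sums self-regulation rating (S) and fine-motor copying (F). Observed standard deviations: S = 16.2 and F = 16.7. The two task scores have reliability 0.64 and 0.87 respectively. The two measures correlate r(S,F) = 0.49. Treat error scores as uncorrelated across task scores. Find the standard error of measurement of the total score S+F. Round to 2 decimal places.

11.43

Var(total) = 541.33 + 265.129 = 806.459.
True-score variance = 410.596 + 265.129 = 675.725, so reliability = 0.8379.
Error variance = 806.459 − 675.725 = 130.734; SEM = √130.734 = 11.43.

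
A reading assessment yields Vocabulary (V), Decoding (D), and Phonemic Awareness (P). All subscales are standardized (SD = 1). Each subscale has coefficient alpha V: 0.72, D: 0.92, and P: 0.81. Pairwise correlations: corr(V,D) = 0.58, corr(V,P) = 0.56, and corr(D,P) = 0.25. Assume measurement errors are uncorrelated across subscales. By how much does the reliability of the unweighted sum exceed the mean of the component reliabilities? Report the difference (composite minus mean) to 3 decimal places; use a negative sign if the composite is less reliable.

Var(sum) = 3 + 2.78 = 5.78; true-score variance = 2.45 + 2.78 = 5.23; composite reliability = 0.9048.
Mean component reliability = 0.8167.
Difference = 0.9048 − 0.8167 = 0.088.

0.088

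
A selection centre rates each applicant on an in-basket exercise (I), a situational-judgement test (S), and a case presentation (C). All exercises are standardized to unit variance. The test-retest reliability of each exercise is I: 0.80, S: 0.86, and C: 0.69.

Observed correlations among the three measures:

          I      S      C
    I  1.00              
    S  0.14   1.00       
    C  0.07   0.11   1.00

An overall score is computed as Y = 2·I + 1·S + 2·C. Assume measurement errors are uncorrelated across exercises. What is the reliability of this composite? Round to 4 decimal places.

0.7936

Var(Y) = 2² + 1 + 2² + 2·[2·0.14 + 4·0.07 + 2·0.11] = 9 + 1.56 = 10.56.
Because errors are independent across components, Cov(Tᵢ,Tⱼ) = Cov(Xᵢ,Xⱼ); the off-diagonal part of the true-score variance is the same as above.
True-score variance = [2²·0.80 + 0.86 + 2²·0.69] + 1.56 = 6.82 + 1.56 = 8.38.
Reliability = 8.38 / 10.56 = 0.7936.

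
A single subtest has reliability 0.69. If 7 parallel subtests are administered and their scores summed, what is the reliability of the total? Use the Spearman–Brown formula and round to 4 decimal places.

0.9397

ρ_k = kρ / (1 + (k−1)ρ) = 7·0.69 / (1 + 6·0.69) = 4.830 / 5.140 = 0.9397.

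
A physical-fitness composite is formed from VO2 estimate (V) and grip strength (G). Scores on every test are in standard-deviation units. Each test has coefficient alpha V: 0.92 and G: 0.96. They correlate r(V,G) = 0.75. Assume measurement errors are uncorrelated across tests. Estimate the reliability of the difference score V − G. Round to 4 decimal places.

0.7600

Var(V−G) = 1 + 1 − 2·0.75 = 2 − 1.5 = 0.5.
With uncorrelated errors the cross-covariances are all true-score covariance, so they carry over unchanged; only the diagonal terms shrink to ρᵢσᵢ².
True-score variance = [0.92 + 0.96] − 1.5 = 1.88 − 1.5 = 0.38.
Reliability = 0.38 / 0.5 = 0.7600.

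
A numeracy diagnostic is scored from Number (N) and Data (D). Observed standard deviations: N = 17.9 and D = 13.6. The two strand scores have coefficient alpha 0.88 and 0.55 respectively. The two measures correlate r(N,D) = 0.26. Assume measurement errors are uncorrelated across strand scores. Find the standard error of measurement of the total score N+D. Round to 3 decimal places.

Var(total) = 505.37 + 126.589 = 631.959.
True-score variance = 383.689 + 126.589 = 510.278, so reliability = 0.8075.
Error variance = 631.959 − 510.278 = 121.681; SEM = √121.681 = 11.031.

11.031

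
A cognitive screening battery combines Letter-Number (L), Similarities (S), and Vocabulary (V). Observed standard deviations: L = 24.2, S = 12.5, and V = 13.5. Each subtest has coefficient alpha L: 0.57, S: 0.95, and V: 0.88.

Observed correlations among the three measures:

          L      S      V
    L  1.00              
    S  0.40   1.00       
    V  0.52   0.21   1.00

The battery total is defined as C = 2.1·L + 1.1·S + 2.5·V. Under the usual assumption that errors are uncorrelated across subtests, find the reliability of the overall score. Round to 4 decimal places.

0.8051

Var(C) = 2.1²·24.2² + 1.1²·12.5² + 2.5²·13.5² + 2·[2.31·24.2·12.5·0.40 + 5.25·24.2·13.5·0.52 + 2.75·12.5·13.5·0.21] = 3910.8 + 2537.71 = 6448.51.
Because errors are independent across components, Cov(Tᵢ,Tⱼ) = Cov(Xᵢ,Xⱼ); the off-diagonal part of the true-score variance is the same as above.
True-score variance = [2.1²·24.2²·0.57 + 1.1²·12.5²·0.95 + 2.5²·13.5²·0.88] + 2537.71 = 2654.11 + 2537.71 = 5191.82.
Reliability = 5191.82 / 6448.51 = 0.8051.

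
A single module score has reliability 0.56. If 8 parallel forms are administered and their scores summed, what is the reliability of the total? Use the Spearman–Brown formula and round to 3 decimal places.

ρ_k = kρ / (1 + (k−1)ρ) = 8·0.56 / (1 + 7·0.56) = 4.480 / 4.920 = 0.911.

0.911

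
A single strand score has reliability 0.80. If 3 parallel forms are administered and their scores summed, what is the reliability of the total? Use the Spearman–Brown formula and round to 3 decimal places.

ρ_k = kρ / (1 + (k−1)ρ) = 3·0.80 / (1 + 2·0.80) = 2.400 / 2.600 = 0.923.

0.923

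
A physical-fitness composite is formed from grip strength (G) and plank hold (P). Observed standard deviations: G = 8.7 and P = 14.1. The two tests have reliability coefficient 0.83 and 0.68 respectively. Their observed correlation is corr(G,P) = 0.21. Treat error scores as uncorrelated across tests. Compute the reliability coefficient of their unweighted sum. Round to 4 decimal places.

0.7654

Var(G+P) = 8.7² + 14.1² + 2·[8.7·14.1·0.21] = 274.5 + 51.5214 = 326.021.
Under uncorrelated errors the observed covariances equal the true-score covariances, so only the own-variance terms attenuate.
True-score variance = [8.7²·0.83 + 14.1²·0.68] + 51.5214 = 198.014 + 51.5214 = 249.535.
Reliability = 249.535 / 326.021 = 0.7654.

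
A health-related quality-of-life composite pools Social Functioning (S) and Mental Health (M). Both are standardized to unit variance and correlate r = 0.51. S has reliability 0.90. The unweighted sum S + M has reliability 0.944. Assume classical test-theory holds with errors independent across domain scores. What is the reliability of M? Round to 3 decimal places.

Var(S+M) = 2 + 2·0.51 = 3.020.
True-score variance = ρ_S + ρ_M + 2·0.51, so 0.944 = (0.90 + ρ_M + 1.02) / 3.020.
ρ_M = 0.944·3.020 − 0.90 − 1.02 = 0.931.

0.931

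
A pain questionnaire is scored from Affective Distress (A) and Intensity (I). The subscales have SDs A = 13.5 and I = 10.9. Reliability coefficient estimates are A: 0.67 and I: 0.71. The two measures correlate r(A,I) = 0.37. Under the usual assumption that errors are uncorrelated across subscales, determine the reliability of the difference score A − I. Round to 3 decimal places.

Var(A−I) = 13.5² + 10.9² − 2·13.5·10.9·0.37 = 301.06 − 108.891 = 192.169.
Under uncorrelated errors the observed covariances equal the true-score covariances, so only the own-variance terms attenuate.
True-score variance = [13.5²·0.67 + 10.9²·0.71] − 108.891 = 206.463 − 108.891 = 97.5716.
Reliability = 97.5716 / 192.169 = 0.508.

0.508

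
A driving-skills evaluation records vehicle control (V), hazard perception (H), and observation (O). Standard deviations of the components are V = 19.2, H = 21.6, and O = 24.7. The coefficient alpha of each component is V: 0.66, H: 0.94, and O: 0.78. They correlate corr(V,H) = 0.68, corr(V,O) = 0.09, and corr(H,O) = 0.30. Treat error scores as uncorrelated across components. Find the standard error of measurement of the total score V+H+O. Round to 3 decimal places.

16.957

Var(total) = 1445.29 + 969.494 = 2414.78.
True-score variance = 1157.74 + 969.494 = 2127.23, so reliability = 0.8809.
Error variance = 2414.78 − 2127.23 = 287.551; SEM = √287.551 = 16.957.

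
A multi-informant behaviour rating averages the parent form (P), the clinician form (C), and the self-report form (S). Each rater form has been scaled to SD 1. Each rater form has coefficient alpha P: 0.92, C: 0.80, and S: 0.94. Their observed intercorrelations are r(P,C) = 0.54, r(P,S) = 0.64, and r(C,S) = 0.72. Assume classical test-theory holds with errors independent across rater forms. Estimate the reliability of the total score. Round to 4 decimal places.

Var(P+C+S) = 3 + 2·[0.54 + 0.64 + 0.72] = 3 + 3.8 = 6.8.
Under uncorrelated errors the observed covariances equal the true-score covariances, so only the own-variance terms attenuate.
True-score variance = [0.92 + 0.80 + 0.94] + 3.8 = 2.66 + 3.8 = 6.46.
Reliability = 6.46 / 6.8 = 0.9500.

0.9500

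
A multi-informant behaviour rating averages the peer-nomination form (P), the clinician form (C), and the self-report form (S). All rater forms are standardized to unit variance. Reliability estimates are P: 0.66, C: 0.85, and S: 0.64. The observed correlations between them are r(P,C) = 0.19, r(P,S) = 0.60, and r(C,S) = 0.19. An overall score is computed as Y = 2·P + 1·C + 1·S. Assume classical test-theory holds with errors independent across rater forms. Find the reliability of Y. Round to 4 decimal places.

0.8040

Var(Y) = 2² + 1 + 1 + 2·[2·0.19 + 2·0.60 + 0.19] = 6 + 3.54 = 9.54.
Because errors are independent across components, Cov(Tᵢ,Tⱼ) = Cov(Xᵢ,Xⱼ); the off-diagonal part of the true-score variance is the same as above.
True-score variance = [2²·0.66 + 0.85 + 0.64] + 3.54 = 4.13 + 3.54 = 7.67.
Reliability = 7.67 / 9.54 = 0.8040.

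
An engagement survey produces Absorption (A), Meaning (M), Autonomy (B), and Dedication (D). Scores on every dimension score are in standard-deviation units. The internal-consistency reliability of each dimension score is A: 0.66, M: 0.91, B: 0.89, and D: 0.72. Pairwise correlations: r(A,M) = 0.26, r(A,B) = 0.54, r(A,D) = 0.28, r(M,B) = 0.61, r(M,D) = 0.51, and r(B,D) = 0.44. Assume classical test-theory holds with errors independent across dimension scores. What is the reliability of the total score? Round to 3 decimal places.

Var(A+M+B+D) = 4 + 2·[0.26 + 0.54 + 0.28 + 0.61 + 0.51 + 0.44] = 4 + 5.28 = 9.28.
Under uncorrelated errors the observed covariances equal the true-score covariances, so only the own-variance terms attenuate.
True-score variance = [0.66 + 0.91 + 0.89 + 0.72] + 5.28 = 3.18 + 5.28 = 8.46.
Reliability = 8.46 / 9.28 = 0.912.

0.912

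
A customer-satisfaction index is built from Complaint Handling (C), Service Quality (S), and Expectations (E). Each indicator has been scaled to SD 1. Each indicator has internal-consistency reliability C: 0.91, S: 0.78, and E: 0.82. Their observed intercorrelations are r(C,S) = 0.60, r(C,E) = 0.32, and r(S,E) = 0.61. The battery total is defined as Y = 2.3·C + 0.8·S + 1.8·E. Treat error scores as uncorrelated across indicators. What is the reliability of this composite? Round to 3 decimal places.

0.924

Var(Y) = 2.3² + 0.8² + 1.8² + 2·[1.84·0.60 + 4.14·0.32 + 1.44·0.61] = 9.17 + 6.6144 = 15.7844.
Because errors are independent across components, Cov(Tᵢ,Tⱼ) = Cov(Xᵢ,Xⱼ); the off-diagonal part of the true-score variance is the same as above.
True-score variance = [2.3²·0.91 + 0.8²·0.78 + 1.8²·0.82] + 6.6144 = 7.9699 + 6.6144 = 14.5843.
Reliability = 14.5843 / 15.7844 = 0.924.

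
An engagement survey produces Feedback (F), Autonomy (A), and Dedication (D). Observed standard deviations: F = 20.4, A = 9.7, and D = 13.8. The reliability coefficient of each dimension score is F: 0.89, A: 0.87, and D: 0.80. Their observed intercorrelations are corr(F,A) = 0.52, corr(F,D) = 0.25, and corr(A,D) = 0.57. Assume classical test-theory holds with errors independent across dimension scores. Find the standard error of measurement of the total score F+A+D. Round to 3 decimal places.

9.803

Var(total) = 700.69 + 499.156 = 1199.85.
True-score variance = 604.593 + 499.156 = 1103.75, so reliability = 0.9199.
Error variance = 1199.85 − 1103.75 = 96.0973; SEM = √96.0973 = 9.803.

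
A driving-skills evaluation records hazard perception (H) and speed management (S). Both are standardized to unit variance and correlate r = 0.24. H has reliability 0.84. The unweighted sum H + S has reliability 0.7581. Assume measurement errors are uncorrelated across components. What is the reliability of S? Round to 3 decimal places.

Var(H+S) = 2 + 2·0.24 = 2.480.
True-score variance = ρ_H + ρ_S + 2·0.24, so 0.7581 = (0.84 + ρ_S + 0.48) / 2.480.
ρ_S = 0.7581·2.480 − 0.84 − 0.48 = 0.560.

0.560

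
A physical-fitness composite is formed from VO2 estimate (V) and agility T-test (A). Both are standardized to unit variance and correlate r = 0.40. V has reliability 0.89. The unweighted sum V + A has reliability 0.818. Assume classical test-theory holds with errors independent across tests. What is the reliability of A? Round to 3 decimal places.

Var(V+A) = 2 + 2·0.40 = 2.800.
True-score variance = ρ_V + ρ_A + 2·0.40, so 0.818 = (0.89 + ρ_A + 0.80) / 2.800.
ρ_A = 0.818·2.800 − 0.89 − 0.80 = 0.600.

0.600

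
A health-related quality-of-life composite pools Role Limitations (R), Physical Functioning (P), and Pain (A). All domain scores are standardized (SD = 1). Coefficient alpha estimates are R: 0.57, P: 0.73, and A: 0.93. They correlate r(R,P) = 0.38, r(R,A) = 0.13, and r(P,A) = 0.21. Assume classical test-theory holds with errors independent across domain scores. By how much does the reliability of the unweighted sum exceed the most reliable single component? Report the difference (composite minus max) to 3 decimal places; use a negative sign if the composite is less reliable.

-0.103

Var(sum) = 3 + 1.44 = 4.44; true-score variance = 2.23 + 1.44 = 3.67; composite reliability = 0.8266.
Max component reliability = 0.9300.
Difference = 0.8266 − 0.9300 = -0.103.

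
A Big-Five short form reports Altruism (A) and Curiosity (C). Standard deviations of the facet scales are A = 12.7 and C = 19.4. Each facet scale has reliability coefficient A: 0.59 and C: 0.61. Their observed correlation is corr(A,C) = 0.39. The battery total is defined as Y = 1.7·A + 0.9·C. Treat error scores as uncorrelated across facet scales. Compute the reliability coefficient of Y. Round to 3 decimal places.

0.709

Var(Y) = 1.7²·12.7² + 0.9²·19.4² + 2·[1.53·12.7·19.4·0.39] = 770.98 + 294.03 = 1065.01.
Under uncorrelated errors the observed covariances equal the true-score covariances, so only the own-variance terms attenuate.
True-score variance = [1.7²·12.7²·0.59 + 0.9²·19.4²·0.61] + 294.03 = 460.975 + 294.03 = 755.005.
Reliability = 755.005 / 1065.01 = 0.709.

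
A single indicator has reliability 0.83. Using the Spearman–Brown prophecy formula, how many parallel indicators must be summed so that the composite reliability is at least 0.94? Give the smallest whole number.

k ≥ ρ*(1−ρ₁)/(ρ₁(1−ρ*)) = 0.94·0.17 / (0.83·0.06) = 3.209.
Smallest integer k = 4.

4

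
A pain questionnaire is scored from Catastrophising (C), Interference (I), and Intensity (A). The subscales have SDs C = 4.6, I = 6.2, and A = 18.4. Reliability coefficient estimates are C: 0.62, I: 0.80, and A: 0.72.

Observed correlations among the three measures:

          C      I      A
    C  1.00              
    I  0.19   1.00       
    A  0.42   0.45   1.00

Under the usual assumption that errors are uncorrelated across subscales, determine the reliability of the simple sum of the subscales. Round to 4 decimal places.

Var(C+I+A) = 4.6² + 6.2² + 18.4² + 2·[4.6·6.2·0.19 + 4.6·18.4·0.42 + 6.2·18.4·0.45] = 398.16 + 184.607 = 582.767.
Under uncorrelated errors the observed covariances equal the true-score covariances, so only the own-variance terms attenuate.
True-score variance = [4.6²·0.62 + 6.2²·0.80 + 18.4²·0.72] + 184.607 = 287.634 + 184.607 = 472.242.
Reliability = 472.242 / 582.767 = 0.8103.

0.8103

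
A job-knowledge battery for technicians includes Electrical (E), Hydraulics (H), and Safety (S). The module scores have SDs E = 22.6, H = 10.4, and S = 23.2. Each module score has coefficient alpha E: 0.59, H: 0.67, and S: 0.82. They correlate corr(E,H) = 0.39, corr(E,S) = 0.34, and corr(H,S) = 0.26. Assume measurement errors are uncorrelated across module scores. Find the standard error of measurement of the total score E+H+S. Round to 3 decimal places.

Var(total) = 1157.16 + 665.334 = 1822.49.
True-score variance = 815.172 + 665.334 = 1480.51, so reliability = 0.8124.
Error variance = 1822.49 − 1480.51 = 341.988; SEM = √341.988 = 18.493.

18.493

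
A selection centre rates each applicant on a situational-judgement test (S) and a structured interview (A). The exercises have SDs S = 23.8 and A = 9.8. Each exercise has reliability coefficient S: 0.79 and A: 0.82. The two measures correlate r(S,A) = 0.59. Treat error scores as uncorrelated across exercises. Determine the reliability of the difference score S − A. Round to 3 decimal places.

Var(S−A) = 23.8² + 9.8² − 2·23.8·9.8·0.59 = 662.48 − 275.223 = 387.257.
Because errors are independent across components, Cov(Tᵢ,Tⱼ) = Cov(Xᵢ,Xⱼ); the off-diagonal part of the true-score variance is the same as above.
True-score variance = [23.8²·0.79 + 9.8²·0.82] − 275.223 = 526.24 − 275.223 = 251.017.
Reliability = 251.017 / 387.257 = 0.648.

0.648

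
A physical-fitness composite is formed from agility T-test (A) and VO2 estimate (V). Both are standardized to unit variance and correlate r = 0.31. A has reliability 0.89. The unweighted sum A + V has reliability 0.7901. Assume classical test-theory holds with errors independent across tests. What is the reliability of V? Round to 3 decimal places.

0.560

Var(A+V) = 2 + 2·0.31 = 2.620.
True-score variance = ρ_A + ρ_V + 2·0.31, so 0.7901 = (0.89 + ρ_V + 0.62) / 2.620.
ρ_V = 0.7901·2.620 − 0.89 − 0.62 = 0.560.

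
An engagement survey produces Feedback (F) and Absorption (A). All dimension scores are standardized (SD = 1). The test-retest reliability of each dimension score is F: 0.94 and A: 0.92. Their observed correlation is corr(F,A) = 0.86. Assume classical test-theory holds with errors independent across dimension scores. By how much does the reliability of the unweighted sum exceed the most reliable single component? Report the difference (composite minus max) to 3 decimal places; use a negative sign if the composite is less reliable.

0.022

Var(sum) = 2 + 1.72 = 3.72; true-score variance = 1.86 + 1.72 = 3.58; composite reliability = 0.9624.
Max component reliability = 0.9400.
Difference = 0.9624 − 0.9400 = 0.022.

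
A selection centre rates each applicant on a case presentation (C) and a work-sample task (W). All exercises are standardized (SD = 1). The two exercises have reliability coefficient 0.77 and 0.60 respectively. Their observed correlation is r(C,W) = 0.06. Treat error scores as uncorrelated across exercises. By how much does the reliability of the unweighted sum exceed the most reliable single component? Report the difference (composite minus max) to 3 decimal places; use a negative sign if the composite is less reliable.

-0.067

Var(sum) = 2 + 0.12 = 2.12; true-score variance = 1.37 + 0.12 = 1.49; composite reliability = 0.7028.
Max component reliability = 0.7700.
Difference = 0.7028 − 0.7700 = -0.067.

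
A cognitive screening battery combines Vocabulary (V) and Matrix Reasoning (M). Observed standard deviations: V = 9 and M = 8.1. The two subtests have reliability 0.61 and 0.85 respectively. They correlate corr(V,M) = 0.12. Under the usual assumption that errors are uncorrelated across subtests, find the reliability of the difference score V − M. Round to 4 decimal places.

Var(V−M) = 9² + 8.1² − 2·9·8.1·0.12 = 146.61 − 17.496 = 129.114.
Under uncorrelated errors the observed covariances equal the true-score covariances, so only the own-variance terms attenuate.
True-score variance = [9²·0.61 + 8.1²·0.85] − 17.496 = 105.178 − 17.496 = 87.6825.
Reliability = 87.6825 / 129.114 = 0.6791.

0.6791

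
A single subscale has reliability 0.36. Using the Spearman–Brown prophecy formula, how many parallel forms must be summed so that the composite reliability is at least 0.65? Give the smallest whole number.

4

k ≥ ρ*(1−ρ₁)/(ρ₁(1−ρ*)) = 0.65·0.64 / (0.36·0.35) = 3.302.
Smallest integer k = 4.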